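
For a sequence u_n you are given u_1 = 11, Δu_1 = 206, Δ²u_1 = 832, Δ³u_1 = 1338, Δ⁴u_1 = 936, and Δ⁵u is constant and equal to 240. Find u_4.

Build the table forward from the leading diagonal:
D5: 240, 240, 240, 240
D4: 936, 1176, 1416, 1656
D3: 1338, 2274, 3450, 4866
D2: 832, 2170, 4444, 7894
D1: 206, 1038, 3208, 7652
u: 11, 217, 1255, 4463

4463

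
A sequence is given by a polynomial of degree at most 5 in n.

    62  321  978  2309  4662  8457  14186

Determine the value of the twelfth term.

94101

259  657  1331  2353  3795  5729
398  674  1022  1442  1934
276  348  420  492
72  72  72
Fourth differences constant at 72.
492 + 72 = 564;  1934 + 564 = 2498;  5729 + 2498 = 8227;  14186 + 8227 = 22413
564 + 72 = 636;  2498 + 636 = 3134;  8227 + 3134 = 11361;  22413 + 11361 = 33774
636 + 72 = 708;  3134 + 708 = 3842;  11361 + 3842 = 15203;  33774 + 15203 = 48977
708 + 72 = 780;  3842 + 780 = 4622;  15203 + 4622 = 19825;  48977 + 19825 = 68802
780 + 72 = 852;  4622 + 852 = 5474;  19825 + 5474 = 25299;  68802 + 25299 = 94101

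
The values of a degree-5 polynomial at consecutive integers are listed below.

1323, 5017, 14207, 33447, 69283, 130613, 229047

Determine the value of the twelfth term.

1919327

D1: 3694  9190  19240  35836  61330  98434
D2: 5496  10050  16596  25494  37104
D3: 4554  6546  8898  11610
D4: 1992  2352  2712
D5: 360  360
The fifth differences are constant (360).
2712 + 360 = 3072;  11610 + 3072 = 14682;  37104 + 14682 = 51786;  98434 + 51786 = 150220;  229047 + 150220 = 379267
3072 + 360 = 3432;  14682 + 3432 = 18114;  51786 + 18114 = 69900;  150220 + 69900 = 220120;  379267 + 220120 = 599387
3432 + 360 = 3792;  18114 + 3792 = 21906;  69900 + 21906 = 91806;  220120 + 91806 = 311926;  599387 + 311926 = 911313
3792 + 360 = 4152;  21906 + 4152 = 26058;  91806 + 26058 = 117864;  311926 + 117864 = 429790;  911313 + 429790 = 1341103
4152 + 360 = 4512;  26058 + 4512 = 30570;  117864 + 30570 = 148434;  429790 + 148434 = 578224;  1341103 + 578224 = 1919327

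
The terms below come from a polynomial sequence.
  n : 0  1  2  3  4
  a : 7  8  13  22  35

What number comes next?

First differences: 1  5  9  13
Second differences: 4  4  4
Constant second difference = 4, so extend:
13 + 4 = 17;  35 + 17 = 52

52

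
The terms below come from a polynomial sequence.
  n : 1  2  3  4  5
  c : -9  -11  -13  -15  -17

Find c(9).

-25

D1: -2, -2, -2, -2
The first differences are constant (-2).
-17 − 2 = -19
-19 − 2 = -21
-21 − 2 = -23
-23 − 2 = -25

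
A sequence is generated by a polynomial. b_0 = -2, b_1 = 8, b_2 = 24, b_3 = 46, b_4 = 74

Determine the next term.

108

10 , 16 , 22 , 28
6 , 6 , 6
Second differences constant at 6.
28 + 6 = 34;  74 + 34 = 108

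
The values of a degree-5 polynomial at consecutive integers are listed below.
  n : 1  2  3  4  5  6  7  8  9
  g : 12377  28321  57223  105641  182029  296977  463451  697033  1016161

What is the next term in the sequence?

D1: 15944  28902  48418  76388  114948  166474  233582  319128
D2: 12958  19516  27970  38560  51526  67108  85546
D3: 6558  8454  10590  12966  15582  18438
D4: 1896  2136  2376  2616  2856
D5: 240  240  240  240
The fifth differences are constant (240).
2856 + 240 = 3096;  18438 + 3096 = 21534;  85546 + 21534 = 107080;  319128 + 107080 = 426208;  1016161 + 426208 = 1442369

1442369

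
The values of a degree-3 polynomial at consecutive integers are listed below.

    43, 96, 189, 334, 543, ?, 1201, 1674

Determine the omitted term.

828

Using the first 5 terms:
Δ: 53  93  145  209
Δ²: 40  52  64
Δ³: 12  12
Constant third difference = 12.
Extend forward: 64 + 12 = 76;  209 + 76 = 285;  543 + 285 = 828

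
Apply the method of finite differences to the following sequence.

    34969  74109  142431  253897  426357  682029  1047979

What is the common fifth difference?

D1: 39140, 68322, 111466, 172460, 255672, 365950
D2: 29182, 43144, 60994, 83212, 110278
D3: 13962, 17850, 22218, 27066
D4: 3888, 4368, 4848
D5: 480, 480

480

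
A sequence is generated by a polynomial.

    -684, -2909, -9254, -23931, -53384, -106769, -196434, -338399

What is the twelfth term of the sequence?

D1: -2225, -6345, -14677, -29453, -53385, -89665, -141965
D2: -4120, -8332, -14776, -23932, -36280, -52300
D3: -4212, -6444, -9156, -12348, -16020
D4: -2232, -2712, -3192, -3672
D5: -480, -480, -480
The fifth differences are constant (-480).
-3672 − 480 = -4152;  -16020 − 4152 = -20172;  -52300 − 20172 = -72472;  -141965 − 72472 = -214437;  -338399 − 214437 = -552836
-4152 − 480 = -4632;  -20172 − 4632 = -24804;  -72472 − 24804 = -97276;  -214437 − 97276 = -311713;  -552836 − 311713 = -864549
-4632 − 480 = -5112;  -24804 − 5112 = -29916;  -97276 − 29916 = -127192;  -311713 − 127192 = -438905;  -864549 − 438905 = -1303454
-5112 − 480 = -5592;  -29916 − 5592 = -35508;  -127192 − 35508 = -162700;  -438905 − 162700 = -601605;  -1303454 − 601605 = -1905059

-1905059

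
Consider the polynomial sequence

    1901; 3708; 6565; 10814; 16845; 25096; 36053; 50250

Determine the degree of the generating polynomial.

4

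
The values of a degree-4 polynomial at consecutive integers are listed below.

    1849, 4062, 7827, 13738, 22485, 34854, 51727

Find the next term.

First differences: 2213  3765  5911  8747  12369  16873
Second differences: 1552  2146  2836  3622  4504
Third differences: 594  690  786  882
Fourth differences: 96  96  96
Constant fourth difference = 96, so extend:
882 + 96 = 978;  4504 + 978 = 5482;  16873 + 5482 = 22355;  51727 + 22355 = 74082

74082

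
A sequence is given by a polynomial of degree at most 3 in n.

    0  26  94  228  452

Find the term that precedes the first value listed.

-8

D1: 26  68  134  224
D2: 42  66  90
D3: 24  24
The third differences are constant at 24.
Work back: 42 − 24 = 18;  26 − 18 = 8;  0 − 8 = -8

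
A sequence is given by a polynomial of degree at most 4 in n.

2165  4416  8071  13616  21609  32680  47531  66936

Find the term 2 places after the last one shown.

Δ: 2251  3655  5545  7993  11071  14851  19405
Δ²: 1404  1890  2448  3078  3780  4554
Δ³: 486  558  630  702  774
Δ⁴: 72  72  72  72
The fourth differences are constant (72).
774 + 72 = 846;  4554 + 846 = 5400;  19405 + 5400 = 24805;  66936 + 24805 = 91741
846 + 72 = 918;  5400 + 918 = 6318;  24805 + 6318 = 31123;  91741 + 31123 = 122864

122864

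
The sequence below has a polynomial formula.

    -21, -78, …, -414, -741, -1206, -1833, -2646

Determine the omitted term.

-201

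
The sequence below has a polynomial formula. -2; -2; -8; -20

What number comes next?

-38

D1: 0, -6, -12
D2: -6, -6
The second differences are constant (-6).
-12 − 6 = -18;  -20 − 18 = -38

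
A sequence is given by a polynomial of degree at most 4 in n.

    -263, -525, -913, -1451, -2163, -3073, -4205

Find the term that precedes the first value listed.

-103

-262  -388  -538  -712  -910  -1132
-126  -150  -174  -198  -222
-24  -24  -24  -24
The third differences are constant at -24.
Work back: -126 + 24 = -102;  -262 + 102 = -160;  -263 + 160 = -103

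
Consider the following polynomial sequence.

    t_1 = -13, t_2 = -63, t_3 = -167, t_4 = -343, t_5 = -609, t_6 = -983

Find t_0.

1

D1: -50  -104  -176  -266  -374
D2: -54  -72  -90  -108
D3: -18  -18  -18
The third differences are constant at -18.
Work back: -54 + 18 = -36;  -50 + 36 = -14;  -13 + 14 = 1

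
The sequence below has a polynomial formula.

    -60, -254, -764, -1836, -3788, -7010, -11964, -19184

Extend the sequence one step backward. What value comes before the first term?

Δ: -194  -510  -1072  -1952  -3222  -4954  -7220
Δ²: -316  -562  -880  -1270  -1732  -2266
Δ³: -246  -318  -390  -462  -534
Δ⁴: -72  -72  -72  -72
The fourth differences are constant at -72.
Work back: -246 + 72 = -174;  -316 + 174 = -142;  -194 + 142 = -52;  -60 + 52 = -8

-8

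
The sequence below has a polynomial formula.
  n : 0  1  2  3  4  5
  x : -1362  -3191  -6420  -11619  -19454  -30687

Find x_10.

-171212

First differences: -1829, -3229, -5199, -7835, -11233
Second differences: -1400, -1970, -2636, -3398
Third differences: -570, -666, -762
Fourth differences: -96, -96
The fourth differences are constant (-96).
-762 − 96 = -858;  -3398 − 858 = -4256;  -11233 − 4256 = -15489;  -30687 − 15489 = -46176
-858 − 96 = -954;  -4256 − 954 = -5210;  -15489 − 5210 = -20699;  -46176 − 20699 = -66875
-954 − 96 = -1050;  -5210 − 1050 = -6260;  -20699 − 6260 = -26959;  -66875 − 26959 = -93834
-1050 − 96 = -1146;  -6260 − 1146 = -7406;  -26959 − 7406 = -34365;  -93834 − 34365 = -128199
-1146 − 96 = -1242;  -7406 − 1242 = -8648;  -34365 − 8648 = -43013;  -128199 − 43013 = -171212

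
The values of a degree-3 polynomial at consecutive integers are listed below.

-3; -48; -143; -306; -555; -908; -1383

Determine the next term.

Δ: -45, -95, -163, -249, -353, -475
Δ²: -50, -68, -86, -104, -122
Δ³: -18, -18, -18, -18
Constant third difference = -18, so extend:
-122 − 18 = -140;  -475 − 140 = -615;  -1383 − 615 = -1998

-1998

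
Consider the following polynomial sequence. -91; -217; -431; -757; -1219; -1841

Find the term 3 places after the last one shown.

D1: -126 , -214 , -326 , -462 , -622
D2: -88 , -112 , -136 , -160
D3: -24 , -24 , -24
Constant third difference = -24, so extend:
-160 − 24 = -184;  -622 − 184 = -806;  -1841 − 806 = -2647
-184 − 24 = -208;  -806 − 208 = -1014;  -2647 − 1014 = -3661
-208 − 24 = -232;  -1014 − 232 = -1246;  -3661 − 1246 = -4907

-4907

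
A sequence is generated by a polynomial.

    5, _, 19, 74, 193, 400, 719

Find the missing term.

4

Using the last 5 terms:
Δ: 55  119  207  319
Δ²: 64  88  112
Δ³: 24  24
Constant third difference = 24.
Extend backward: 64 − 24 = 40;  55 − 40 = 15;  19 − 15 = 4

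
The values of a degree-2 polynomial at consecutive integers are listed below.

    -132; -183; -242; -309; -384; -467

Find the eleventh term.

D1: -51, -59, -67, -75, -83
D2: -8, -8, -8, -8
Constant second difference = -8, so extend:
-83 − 8 = -91;  -467 − 91 = -558
-91 − 8 = -99;  -558 − 99 = -657
-99 − 8 = -107;  -657 − 107 = -764
-107 − 8 = -115;  -764 − 115 = -879
-115 − 8 = -123;  -879 − 123 = -1002

-1002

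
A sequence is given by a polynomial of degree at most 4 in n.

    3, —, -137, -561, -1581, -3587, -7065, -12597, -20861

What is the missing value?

-15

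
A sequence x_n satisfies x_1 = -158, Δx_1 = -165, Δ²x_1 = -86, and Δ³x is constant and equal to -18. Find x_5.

-1406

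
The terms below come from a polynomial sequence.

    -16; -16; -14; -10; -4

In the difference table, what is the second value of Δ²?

2

First differences: 0, 2, 4, 6
Second differences: 2, 2, 2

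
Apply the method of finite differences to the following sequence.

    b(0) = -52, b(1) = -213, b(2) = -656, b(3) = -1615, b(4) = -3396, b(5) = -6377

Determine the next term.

-11008

-161  -443  -959  -1781  -2981
-282  -516  -822  -1200
-234  -306  -378
-72  -72
Constant fourth difference = -72, so extend:
-378 − 72 = -450;  -1200 − 450 = -1650;  -2981 − 1650 = -4631;  -6377 − 4631 = -11008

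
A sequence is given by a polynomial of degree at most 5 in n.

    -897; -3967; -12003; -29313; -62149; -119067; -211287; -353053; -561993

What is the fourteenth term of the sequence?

Δ: -3070, -8036, -17310, -32836, -56918, -92220, -141766, -208940
Δ²: -4966, -9274, -15526, -24082, -35302, -49546, -67174
Δ³: -4308, -6252, -8556, -11220, -14244, -17628
Δ⁴: -1944, -2304, -2664, -3024, -3384
Δ⁵: -360, -360, -360, -360
Constant fifth difference = -360, so extend:
-3384 − 360 = -3744;  -17628 − 3744 = -21372;  -67174 − 21372 = -88546;  -208940 − 88546 = -297486;  -561993 − 297486 = -859479
-3744 − 360 = -4104;  -21372 − 4104 = -25476;  -88546 − 25476 = -114022;  -297486 − 114022 = -411508;  -859479 − 411508 = -1270987
-4104 − 360 = -4464;  -25476 − 4464 = -29940;  -114022 − 29940 = -143962;  -411508 − 143962 = -555470;  -1270987 − 555470 = -1826457
-4464 − 360 = -4824;  -29940 − 4824 = -34764;  -143962 − 34764 = -178726;  -555470 − 178726 = -734196;  -1826457 − 734196 = -2560653
-4824 − 360 = -5184;  -34764 − 5184 = -39948;  -178726 − 39948 = -218674;  -734196 − 218674 = -952870;  -2560653 − 952870 = -3513523

-3513523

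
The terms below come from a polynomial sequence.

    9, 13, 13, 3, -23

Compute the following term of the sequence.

D1: 4, 0, -10, -26
D2: -4, -10, -16
D3: -6, -6
Constant third difference = -6, so extend:
-16 − 6 = -22;  -26 − 22 = -48;  -23 − 48 = -71

-71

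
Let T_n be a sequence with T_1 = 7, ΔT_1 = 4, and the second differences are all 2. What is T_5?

35

Build the table forward from the leading diagonal:
Second differences: 2  2  2  2  2
First differences: 4  6  8  10  12
T: 7  11  17  25  35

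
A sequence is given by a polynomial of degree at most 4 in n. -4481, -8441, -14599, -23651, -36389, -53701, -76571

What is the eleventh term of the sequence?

-246671

First differences: -3960  -6158  -9052  -12738  -17312  -22870
Second differences: -2198  -2894  -3686  -4574  -5558
Third differences: -696  -792  -888  -984
Fourth differences: -96  -96  -96
Constant fourth difference = -96, so extend:
-984 − 96 = -1080;  -5558 − 1080 = -6638;  -22870 − 6638 = -29508;  -76571 − 29508 = -106079
-1080 − 96 = -1176;  -6638 − 1176 = -7814;  -29508 − 7814 = -37322;  -106079 − 37322 = -143401
-1176 − 96 = -1272;  -7814 − 1272 = -9086;  -37322 − 9086 = -46408;  -143401 − 46408 = -189809
-1272 − 96 = -1368;  -9086 − 1368 = -10454;  -46408 − 10454 = -56862;  -189809 − 56862 = -246671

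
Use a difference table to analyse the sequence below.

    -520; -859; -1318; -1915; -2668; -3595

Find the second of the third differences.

D1: -339, -459, -597, -753, -927
D2: -120, -138, -156, -174
D3: -18, -18, -18

-18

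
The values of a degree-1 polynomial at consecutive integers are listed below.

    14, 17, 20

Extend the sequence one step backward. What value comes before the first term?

11

Δ: 3  3
The first differences are constant at 3.
Work back: 14 − 3 = 11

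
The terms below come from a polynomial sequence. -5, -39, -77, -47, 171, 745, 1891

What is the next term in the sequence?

3873

-34, -38, 30, 218, 574, 1146
-4, 68, 188, 356, 572
72, 120, 168, 216
48, 48, 48
The fourth differences are constant (48).
216 + 48 = 264;  572 + 264 = 836;  1146 + 836 = 1982;  1891 + 1982 = 3873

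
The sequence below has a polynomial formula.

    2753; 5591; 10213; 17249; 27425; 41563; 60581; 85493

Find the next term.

2838, 4622, 7036, 10176, 14138, 19018, 24912
1784, 2414, 3140, 3962, 4880, 5894
630, 726, 822, 918, 1014
96, 96, 96, 96
Constant fourth difference = 96, so extend:
1014 + 96 = 1110;  5894 + 1110 = 7004;  24912 + 7004 = 31916;  85493 + 31916 = 117409

117409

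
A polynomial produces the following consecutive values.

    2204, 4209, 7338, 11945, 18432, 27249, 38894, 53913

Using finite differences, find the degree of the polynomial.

First differences: 2005, 3129, 4607, 6487, 8817, 11645, 15019
Second differences: 1124, 1478, 1880, 2330, 2828, 3374
Third differences: 354, 402, 450, 498, 546
Fourth differences: 48, 48, 48, 48
The fourth differences are constant, so the polynomial has degree 4.

4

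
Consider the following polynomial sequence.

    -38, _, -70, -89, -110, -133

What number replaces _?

-53

Using the last 4 terms:
-19, -21, -23
-2, -2
Constant second difference = -2.
Extend backward: -19 + 2 = -17;  -70 + 17 = -53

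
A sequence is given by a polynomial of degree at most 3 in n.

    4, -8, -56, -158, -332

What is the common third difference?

-18

Δ: -12, -48, -102, -174
Δ²: -36, -54, -72
Δ³: -18, -18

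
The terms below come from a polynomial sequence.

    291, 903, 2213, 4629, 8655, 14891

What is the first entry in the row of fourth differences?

96

First differences: 612, 1310, 2416, 4026, 6236
Second differences: 698, 1106, 1610, 2210
Third differences: 408, 504, 600
Fourth differences: 96, 96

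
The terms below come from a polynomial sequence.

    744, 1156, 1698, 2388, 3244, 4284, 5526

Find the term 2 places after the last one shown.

8688

412 , 542 , 690 , 856 , 1040 , 1242
130 , 148 , 166 , 184 , 202
18 , 18 , 18 , 18
The third differences are constant (18).
202 + 18 = 220;  1242 + 220 = 1462;  5526 + 1462 = 6988
220 + 18 = 238;  1462 + 238 = 1700;  6988 + 1700 = 8688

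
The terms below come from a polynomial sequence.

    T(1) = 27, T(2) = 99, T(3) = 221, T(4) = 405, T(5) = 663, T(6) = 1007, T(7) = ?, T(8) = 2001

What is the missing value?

Using the first 6 terms:
Δ: 72  122  184  258  344
Δ²: 50  62  74  86
Δ³: 12  12  12
Constant third difference = 12.
Extend forward: 86 + 12 = 98;  344 + 98 = 442;  1007 + 442 = 1449

1449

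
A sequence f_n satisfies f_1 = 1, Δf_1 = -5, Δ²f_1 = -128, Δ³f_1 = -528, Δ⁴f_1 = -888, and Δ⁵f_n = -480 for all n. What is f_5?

-3787

Build the table forward from the leading diagonal:
Fifth differences: -480  -480  -480  -480  -480
Fourth differences: -888  -1368  -1848  -2328  -2808
Third differences: -528  -1416  -2784  -4632  -6960
Second differences: -128  -656  -2072  -4856  -9488
First differences: -5  -133  -789  -2861  -7717
f: 1  -4  -137  -926  -3787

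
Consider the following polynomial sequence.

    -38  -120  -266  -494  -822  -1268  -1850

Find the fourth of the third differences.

D1: -82, -146, -228, -328, -446, -582
D2: -64, -82, -100, -118, -136
D3: -18, -18, -18, -18

-18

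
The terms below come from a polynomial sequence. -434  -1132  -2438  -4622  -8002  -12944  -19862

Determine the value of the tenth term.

-57332

-698  -1306  -2184  -3380  -4942  -6918
-608  -878  -1196  -1562  -1976
-270  -318  -366  -414
-48  -48  -48
Constant fourth difference = -48, so extend:
-414 − 48 = -462;  -1976 − 462 = -2438;  -6918 − 2438 = -9356;  -19862 − 9356 = -29218
-462 − 48 = -510;  -2438 − 510 = -2948;  -9356 − 2948 = -12304;  -29218 − 12304 = -41522
-510 − 48 = -558;  -2948 − 558 = -3506;  -12304 − 3506 = -15810;  -41522 − 15810 = -57332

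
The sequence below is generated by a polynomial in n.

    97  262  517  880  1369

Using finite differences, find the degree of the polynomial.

First differences: 165, 255, 363, 489
Second differences: 90, 108, 126
Third differences: 18, 18
The third differences are constant, so the polynomial has degree 3.

3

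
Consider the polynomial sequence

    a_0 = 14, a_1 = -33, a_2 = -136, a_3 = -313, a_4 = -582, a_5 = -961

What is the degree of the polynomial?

3

Δ: -47, -103, -177, -269, -379
Δ²: -56, -74, -92, -110
Δ³: -18, -18, -18
The third differences are constant, so the polynomial has degree 3.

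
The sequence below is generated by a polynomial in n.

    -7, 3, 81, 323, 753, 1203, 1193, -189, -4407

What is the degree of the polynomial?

First differences: 10, 78, 242, 430, 450, -10, -1382, -4218
Second differences: 68, 164, 188, 20, -460, -1372, -2836
Third differences: 96, 24, -168, -480, -912, -1464
Fourth differences: -72, -192, -312, -432, -552
Fifth differences: -120, -120, -120, -120
The fifth differences are constant, so the polynomial has degree 5.

5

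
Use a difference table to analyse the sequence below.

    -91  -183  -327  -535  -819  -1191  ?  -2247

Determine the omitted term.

Using the first 6 terms:
-92  -144  -208  -284  -372
-52  -64  -76  -88
-12  -12  -12
Constant third difference = -12.
Extend forward: -88 − 12 = -100;  -372 − 100 = -472;  -1191 − 472 = -1663

-1663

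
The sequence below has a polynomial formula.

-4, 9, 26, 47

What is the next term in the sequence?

72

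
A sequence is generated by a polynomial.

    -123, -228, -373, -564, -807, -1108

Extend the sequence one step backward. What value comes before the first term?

D1: -105, -145, -191, -243, -301
D2: -40, -46, -52, -58
D3: -6, -6, -6
The third differences are constant at -6.
Work back: -40 + 6 = -34;  -105 + 34 = -71;  -123 + 71 = -52

-52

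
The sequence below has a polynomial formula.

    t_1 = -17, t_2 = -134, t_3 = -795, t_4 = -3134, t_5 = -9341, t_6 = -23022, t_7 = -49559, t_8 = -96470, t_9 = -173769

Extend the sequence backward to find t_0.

-6

First differences: -117  -661  -2339  -6207  -13681  -26537  -46911  -77299
Second differences: -544  -1678  -3868  -7474  -12856  -20374  -30388
Third differences: -1134  -2190  -3606  -5382  -7518  -10014
Fourth differences: -1056  -1416  -1776  -2136  -2496
Fifth differences: -360  -360  -360  -360
The fifth differences are constant at -360.
Work back: -1056 + 360 = -696;  -1134 + 696 = -438;  -544 + 438 = -106;  -117 + 106 = -11;  -17 + 11 = -6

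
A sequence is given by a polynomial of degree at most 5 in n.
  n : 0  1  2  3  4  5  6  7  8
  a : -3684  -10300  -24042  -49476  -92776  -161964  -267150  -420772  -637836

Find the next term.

-936156

D1: -6616 , -13742 , -25434 , -43300 , -69188 , -105186 , -153622 , -217064
D2: -7126 , -11692 , -17866 , -25888 , -35998 , -48436 , -63442
D3: -4566 , -6174 , -8022 , -10110 , -12438 , -15006
D4: -1608 , -1848 , -2088 , -2328 , -2568
D5: -240 , -240 , -240 , -240
The fifth differences are constant (-240).
-2568 − 240 = -2808;  -15006 − 2808 = -17814;  -63442 − 17814 = -81256;  -217064 − 81256 = -298320;  -637836 − 298320 = -936156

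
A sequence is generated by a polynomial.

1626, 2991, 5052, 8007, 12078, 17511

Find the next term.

First differences: 1365 , 2061 , 2955 , 4071 , 5433
Second differences: 696 , 894 , 1116 , 1362
Third differences: 198 , 222 , 246
Fourth differences: 24 , 24
Constant fourth difference = 24, so extend:
246 + 24 = 270;  1362 + 270 = 1632;  5433 + 1632 = 7065;  17511 + 7065 = 24576

24576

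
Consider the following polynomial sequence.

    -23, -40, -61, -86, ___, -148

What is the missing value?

-115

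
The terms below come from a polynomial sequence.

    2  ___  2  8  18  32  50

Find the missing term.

0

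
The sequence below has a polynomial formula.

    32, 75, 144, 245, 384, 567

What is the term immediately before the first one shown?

9

43, 69, 101, 139, 183
26, 32, 38, 44
6, 6, 6
The third differences are constant at 6.
Work back: 26 − 6 = 20;  43 − 20 = 23;  32 − 23 = 9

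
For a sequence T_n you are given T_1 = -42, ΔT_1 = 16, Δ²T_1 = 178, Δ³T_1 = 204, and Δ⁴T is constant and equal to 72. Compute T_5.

1978

Build the table forward from the leading diagonal:
Fourth differences: 72  72  72  72  72
Third differences: 204  276  348  420  492
Second differences: 178  382  658  1006  1426
First differences: 16  194  576  1234  2240
T: -42  -26  168  744  1978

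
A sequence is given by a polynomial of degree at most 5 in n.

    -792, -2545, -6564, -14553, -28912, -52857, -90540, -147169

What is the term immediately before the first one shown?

D1: -1753  -4019  -7989  -14359  -23945  -37683  -56629
D2: -2266  -3970  -6370  -9586  -13738  -18946
D3: -1704  -2400  -3216  -4152  -5208
D4: -696  -816  -936  -1056
D5: -120  -120  -120
The fifth differences are constant at -120.
Work back: -696 + 120 = -576;  -1704 + 576 = -1128;  -2266 + 1128 = -1138;  -1753 + 1138 = -615;  -792 + 615 = -177

-177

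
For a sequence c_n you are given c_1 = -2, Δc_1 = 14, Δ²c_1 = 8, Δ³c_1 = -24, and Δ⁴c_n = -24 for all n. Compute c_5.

-18

Build the table forward from the leading diagonal:
Fourth differences: -24, -24, -24, -24, -24
Third differences: -24, -48, -72, -96, -120
Second differences: 8, -16, -64, -136, -232
First differences: 14, 22, 6, -58, -194
c: -2, 12, 34, 40, -18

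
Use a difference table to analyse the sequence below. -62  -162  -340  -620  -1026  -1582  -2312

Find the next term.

D1: -100 , -178 , -280 , -406 , -556 , -730
D2: -78 , -102 , -126 , -150 , -174
D3: -24 , -24 , -24 , -24
Third differences constant at -24.
-174 − 24 = -198;  -730 − 198 = -928;  -2312 − 928 = -3240

-3240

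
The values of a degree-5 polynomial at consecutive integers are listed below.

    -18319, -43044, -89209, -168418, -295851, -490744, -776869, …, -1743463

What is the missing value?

Using the first 7 terms:
-24725, -46165, -79209, -127433, -194893, -286125
-21440, -33044, -48224, -67460, -91232
-11604, -15180, -19236, -23772
-3576, -4056, -4536
-480, -480
Constant fifth difference = -480.
Extend forward: -4536 − 480 = -5016;  -23772 − 5016 = -28788;  -91232 − 28788 = -120020;  -286125 − 120020 = -406145;  -776869 − 406145 = -1183014

-1183014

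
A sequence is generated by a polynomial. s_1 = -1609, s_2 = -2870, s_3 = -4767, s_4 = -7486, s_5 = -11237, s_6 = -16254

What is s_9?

Δ: -1261  -1897  -2719  -3751  -5017
Δ²: -636  -822  -1032  -1266
Δ³: -186  -210  -234
Δ⁴: -24  -24
Fourth differences constant at -24.
-234 − 24 = -258;  -1266 − 258 = -1524;  -5017 − 1524 = -6541;  -16254 − 6541 = -22795
-258 − 24 = -282;  -1524 − 282 = -1806;  -6541 − 1806 = -8347;  -22795 − 8347 = -31142
-282 − 24 = -306;  -1806 − 306 = -2112;  -8347 − 2112 = -10459;  -31142 − 10459 = -41601

-41601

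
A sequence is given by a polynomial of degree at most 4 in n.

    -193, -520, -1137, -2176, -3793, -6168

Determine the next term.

D1: -327 , -617 , -1039 , -1617 , -2375
D2: -290 , -422 , -578 , -758
D3: -132 , -156 , -180
D4: -24 , -24
Fourth differences constant at -24.
-180 − 24 = -204;  -758 − 204 = -962;  -2375 − 962 = -3337;  -6168 − 3337 = -9505

-9505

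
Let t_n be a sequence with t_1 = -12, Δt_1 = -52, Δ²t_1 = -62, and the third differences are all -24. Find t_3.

-178

Build the table forward from the leading diagonal:
Third differences: -24  -24  -24
Second differences: -62  -86  -110
First differences: -52  -114  -200
t: -12  -64  -178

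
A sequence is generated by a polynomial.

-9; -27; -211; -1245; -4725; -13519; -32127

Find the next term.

D1: -18, -184, -1034, -3480, -8794, -18608
D2: -166, -850, -2446, -5314, -9814
D3: -684, -1596, -2868, -4500
D4: -912, -1272, -1632
D5: -360, -360
The fifth differences are constant (-360).
-1632 − 360 = -1992;  -4500 − 1992 = -6492;  -9814 − 6492 = -16306;  -18608 − 16306 = -34914;  -32127 − 34914 = -67041

-67041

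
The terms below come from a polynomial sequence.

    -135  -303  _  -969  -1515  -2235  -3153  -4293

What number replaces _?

-573

Using the last 5 terms:
D1: -546, -720, -918, -1140
D2: -174, -198, -222
D3: -24, -24
Constant third difference = -24.
Extend backward: -174 + 24 = -150;  -546 + 150 = -396;  -969 + 396 = -573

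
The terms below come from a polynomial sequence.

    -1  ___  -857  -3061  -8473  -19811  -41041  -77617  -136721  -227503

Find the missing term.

-151

Using the last 8 terms:
D1: -2204  -5412  -11338  -21230  -36576  -59104  -90782
D2: -3208  -5926  -9892  -15346  -22528  -31678
D3: -2718  -3966  -5454  -7182  -9150
D4: -1248  -1488  -1728  -1968
D5: -240  -240  -240
Constant fifth difference = -240.
Extend backward: -1248 + 240 = -1008;  -2718 + 1008 = -1710;  -3208 + 1710 = -1498;  -2204 + 1498 = -706;  -857 + 706 = -151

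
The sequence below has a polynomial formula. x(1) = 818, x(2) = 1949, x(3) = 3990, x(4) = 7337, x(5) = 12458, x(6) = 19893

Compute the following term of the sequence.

Δ: 1131 , 2041 , 3347 , 5121 , 7435
Δ²: 910 , 1306 , 1774 , 2314
Δ³: 396 , 468 , 540
Δ⁴: 72 , 72
Fourth differences constant at 72.
540 + 72 = 612;  2314 + 612 = 2926;  7435 + 2926 = 10361;  19893 + 10361 = 30254

30254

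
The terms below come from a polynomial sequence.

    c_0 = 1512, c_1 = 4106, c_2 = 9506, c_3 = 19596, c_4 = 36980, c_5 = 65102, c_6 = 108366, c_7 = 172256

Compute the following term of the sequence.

Δ: 2594 , 5400 , 10090 , 17384 , 28122 , 43264 , 63890
Δ²: 2806 , 4690 , 7294 , 10738 , 15142 , 20626
Δ³: 1884 , 2604 , 3444 , 4404 , 5484
Δ⁴: 720 , 840 , 960 , 1080
Δ⁵: 120 , 120 , 120
The fifth differences are constant (120).
1080 + 120 = 1200;  5484 + 1200 = 6684;  20626 + 6684 = 27310;  63890 + 27310 = 91200;  172256 + 91200 = 263456

263456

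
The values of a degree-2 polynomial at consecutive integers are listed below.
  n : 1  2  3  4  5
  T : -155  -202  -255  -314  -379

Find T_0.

-47, -53, -59, -65
-6, -6, -6
The second differences are constant at -6.
Work back: -47 + 6 = -41;  -155 + 41 = -114

-114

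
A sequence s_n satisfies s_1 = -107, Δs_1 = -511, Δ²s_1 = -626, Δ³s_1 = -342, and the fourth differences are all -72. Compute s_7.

-20483

Build the table forward from the leading diagonal:
Δ⁴: -72  -72  -72  -72  -72  -72  -72
Δ³: -342  -414  -486  -558  -630  -702  -774
Δ²: -626  -968  -1382  -1868  -2426  -3056  -3758
Δ: -511  -1137  -2105  -3487  -5355  -7781  -10837
s: -107  -618  -1755  -3860  -7347  -12702  -20483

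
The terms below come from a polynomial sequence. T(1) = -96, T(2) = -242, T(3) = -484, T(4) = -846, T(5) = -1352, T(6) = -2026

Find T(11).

-8756

-146 , -242 , -362 , -506 , -674
-96 , -120 , -144 , -168
-24 , -24 , -24
Constant third difference = -24, so extend:
-168 − 24 = -192;  -674 − 192 = -866;  -2026 − 866 = -2892
-192 − 24 = -216;  -866 − 216 = -1082;  -2892 − 1082 = -3974
-216 − 24 = -240;  -1082 − 240 = -1322;  -3974 − 1322 = -5296
-240 − 24 = -264;  -1322 − 264 = -1586;  -5296 − 1586 = -6882
-264 − 24 = -288;  -1586 − 288 = -1874;  -6882 − 1874 = -8756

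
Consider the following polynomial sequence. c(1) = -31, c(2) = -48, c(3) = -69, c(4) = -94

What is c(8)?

-17, -21, -25
-4, -4
Second differences constant at -4.
-25 − 4 = -29;  -94 − 29 = -123
-29 − 4 = -33;  -123 − 33 = -156
-33 − 4 = -37;  -156 − 37 = -193
-37 − 4 = -41;  -193 − 41 = -234

-234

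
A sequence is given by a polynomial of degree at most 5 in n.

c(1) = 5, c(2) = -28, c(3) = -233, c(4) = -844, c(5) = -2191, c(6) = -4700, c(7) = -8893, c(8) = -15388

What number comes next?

-33 , -205 , -611 , -1347 , -2509 , -4193 , -6495
-172 , -406 , -736 , -1162 , -1684 , -2302
-234 , -330 , -426 , -522 , -618
-96 , -96 , -96 , -96
Constant fourth difference = -96, so extend:
-618 − 96 = -714;  -2302 − 714 = -3016;  -6495 − 3016 = -9511;  -15388 − 9511 = -24899

-24899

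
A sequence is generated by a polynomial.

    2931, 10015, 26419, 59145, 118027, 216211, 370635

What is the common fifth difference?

D1: 7084, 16404, 32726, 58882, 98184, 154424
D2: 9320, 16322, 26156, 39302, 56240
D3: 7002, 9834, 13146, 16938
D4: 2832, 3312, 3792
D5: 480, 480

480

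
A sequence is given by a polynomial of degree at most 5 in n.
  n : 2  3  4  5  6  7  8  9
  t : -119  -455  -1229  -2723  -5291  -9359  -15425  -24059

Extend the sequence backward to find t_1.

-11

D1: -336  -774  -1494  -2568  -4068  -6066  -8634
D2: -438  -720  -1074  -1500  -1998  -2568
D3: -282  -354  -426  -498  -570
D4: -72  -72  -72  -72
The fourth differences are constant at -72.
Work back: -282 + 72 = -210;  -438 + 210 = -228;  -336 + 228 = -108;  -119 + 108 = -11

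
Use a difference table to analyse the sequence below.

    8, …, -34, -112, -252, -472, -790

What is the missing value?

Using the last 5 terms:
Δ: -78, -140, -220, -318
Δ²: -62, -80, -98
Δ³: -18, -18
Constant third difference = -18.
Extend backward: -62 + 18 = -44;  -78 + 44 = -34;  -34 + 34 = 0

0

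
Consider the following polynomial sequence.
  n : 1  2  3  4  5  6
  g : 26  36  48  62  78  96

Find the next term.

116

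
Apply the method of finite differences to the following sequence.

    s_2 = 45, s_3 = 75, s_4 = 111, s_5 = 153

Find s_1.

D1: 30  36  42
D2: 6  6
The second differences are constant at 6.
Work back: 30 − 6 = 24;  45 − 24 = 21

21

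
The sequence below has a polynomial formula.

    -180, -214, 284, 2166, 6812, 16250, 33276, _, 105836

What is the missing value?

61574

Using the first 7 terms:
-34  498  1882  4646  9438  17026
532  1384  2764  4792  7588
852  1380  2028  2796
528  648  768
120  120
Constant fifth difference = 120.
Extend forward: 768 + 120 = 888;  2796 + 888 = 3684;  7588 + 3684 = 11272;  17026 + 11272 = 28298;  33276 + 28298 = 61574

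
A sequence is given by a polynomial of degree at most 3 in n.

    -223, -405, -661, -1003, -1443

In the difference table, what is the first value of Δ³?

-12

D1: -182, -256, -342, -440
D2: -74, -86, -98
D3: -12, -12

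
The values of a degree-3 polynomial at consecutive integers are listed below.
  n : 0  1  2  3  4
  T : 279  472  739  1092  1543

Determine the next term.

2104

193  267  353  451
74  86  98
12  12
Constant third difference = 12, so extend:
98 + 12 = 110;  451 + 110 = 561;  1543 + 561 = 2104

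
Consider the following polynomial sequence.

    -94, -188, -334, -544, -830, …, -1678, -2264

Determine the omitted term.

Using the first 5 terms:
Δ: -94, -146, -210, -286
Δ²: -52, -64, -76
Δ³: -12, -12
Constant third difference = -12.
Extend forward: -76 − 12 = -88;  -286 − 88 = -374;  -830 − 374 = -1204

-1204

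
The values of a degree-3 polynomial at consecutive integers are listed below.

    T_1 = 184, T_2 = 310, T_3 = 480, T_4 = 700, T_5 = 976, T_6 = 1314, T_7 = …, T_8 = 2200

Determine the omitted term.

1720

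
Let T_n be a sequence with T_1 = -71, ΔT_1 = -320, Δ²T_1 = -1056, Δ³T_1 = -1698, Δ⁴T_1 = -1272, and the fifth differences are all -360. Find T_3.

-1767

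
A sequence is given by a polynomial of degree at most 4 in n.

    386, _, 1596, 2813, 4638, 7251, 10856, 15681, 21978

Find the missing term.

Using the last 7 terms:
First differences: 1217  1825  2613  3605  4825  6297
Second differences: 608  788  992  1220  1472
Third differences: 180  204  228  252
Fourth differences: 24  24  24
Constant fourth difference = 24.
Extend backward: 180 − 24 = 156;  608 − 156 = 452;  1217 − 452 = 765;  1596 − 765 = 831

831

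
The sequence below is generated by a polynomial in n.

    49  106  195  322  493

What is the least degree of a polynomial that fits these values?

Δ: 57, 89, 127, 171
Δ²: 32, 38, 44
Δ³: 6, 6
The third differences are constant, so the polynomial has degree 3.

3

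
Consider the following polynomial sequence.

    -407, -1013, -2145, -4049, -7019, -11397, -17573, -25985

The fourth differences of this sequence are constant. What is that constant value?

-48

Δ: -606, -1132, -1904, -2970, -4378, -6176, -8412
Δ²: -526, -772, -1066, -1408, -1798, -2236
Δ³: -246, -294, -342, -390, -438
Δ⁴: -48, -48, -48, -48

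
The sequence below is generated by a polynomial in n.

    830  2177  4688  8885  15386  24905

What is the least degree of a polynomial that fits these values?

4

Δ: 1347, 2511, 4197, 6501, 9519
Δ²: 1164, 1686, 2304, 3018
Δ³: 522, 618, 714
Δ⁴: 96, 96
The fourth differences are constant, so the polynomial has degree 4.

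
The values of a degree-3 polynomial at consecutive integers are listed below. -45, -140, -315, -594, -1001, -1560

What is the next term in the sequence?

D1: -95  -175  -279  -407  -559
D2: -80  -104  -128  -152
D3: -24  -24  -24
The third differences are constant (-24).
-152 − 24 = -176;  -559 − 176 = -735;  -1560 − 735 = -2295

-2295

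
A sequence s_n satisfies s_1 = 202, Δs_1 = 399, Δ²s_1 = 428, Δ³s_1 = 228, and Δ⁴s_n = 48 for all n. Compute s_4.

2911

Build the table forward from the leading diagonal:
D4: 48  48  48  48
D3: 228  276  324  372
D2: 428  656  932  1256
D1: 399  827  1483  2415
s: 202  601  1428  2911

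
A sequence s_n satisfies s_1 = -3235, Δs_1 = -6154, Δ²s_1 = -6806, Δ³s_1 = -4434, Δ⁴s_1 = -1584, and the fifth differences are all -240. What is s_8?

-404909

Build the table forward from the leading diagonal:
Fifth differences: -240  -240  -240  -240  -240  -240  -240  -240
Fourth differences: -1584  -1824  -2064  -2304  -2544  -2784  -3024  -3264
Third differences: -4434  -6018  -7842  -9906  -12210  -14754  -17538  -20562
Second differences: -6806  -11240  -17258  -25100  -35006  -47216  -61970  -79508
First differences: -6154  -12960  -24200  -41458  -66558  -101564  -148780  -210750
s: -3235  -9389  -22349  -46549  -88007  -154565  -256129  -404909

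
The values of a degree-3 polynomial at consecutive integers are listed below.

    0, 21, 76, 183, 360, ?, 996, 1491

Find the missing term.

Using the first 5 terms:
D1: 21, 55, 107, 177
D2: 34, 52, 70
D3: 18, 18
Constant third difference = 18.
Extend forward: 70 + 18 = 88;  177 + 88 = 265;  360 + 265 = 625

625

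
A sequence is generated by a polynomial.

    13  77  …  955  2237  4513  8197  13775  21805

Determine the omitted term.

325

Using the last 6 terms:
1282  2276  3684  5578  8030
994  1408  1894  2452
414  486  558
72  72
Constant fourth difference = 72.
Extend backward: 414 − 72 = 342;  994 − 342 = 652;  1282 − 652 = 630;  955 − 630 = 325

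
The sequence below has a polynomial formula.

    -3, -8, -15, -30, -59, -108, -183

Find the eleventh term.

-863

-5, -7, -15, -29, -49, -75
-2, -8, -14, -20, -26
-6, -6, -6, -6
Third differences constant at -6.
-26 − 6 = -32;  -75 − 32 = -107;  -183 − 107 = -290
-32 − 6 = -38;  -107 − 38 = -145;  -290 − 145 = -435
-38 − 6 = -44;  -145 − 44 = -189;  -435 − 189 = -624
-44 − 6 = -50;  -189 − 50 = -239;  -624 − 239 = -863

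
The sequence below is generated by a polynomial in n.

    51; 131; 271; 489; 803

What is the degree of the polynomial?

3

Δ: 80, 140, 218, 314
Δ²: 60, 78, 96
Δ³: 18, 18
The third differences are constant, so the polynomial has degree 3.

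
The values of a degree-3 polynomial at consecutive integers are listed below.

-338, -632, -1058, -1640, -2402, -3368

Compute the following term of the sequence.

First differences: -294, -426, -582, -762, -966
Second differences: -132, -156, -180, -204
Third differences: -24, -24, -24
The third differences are constant (-24).
-204 − 24 = -228;  -966 − 228 = -1194;  -3368 − 1194 = -4562

-4562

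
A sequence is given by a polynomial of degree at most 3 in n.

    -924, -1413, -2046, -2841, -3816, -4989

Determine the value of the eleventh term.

-14454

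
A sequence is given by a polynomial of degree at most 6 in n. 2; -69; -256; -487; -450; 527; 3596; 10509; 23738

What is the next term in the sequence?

-71  -187  -231  37  977  3069  6913  13229
-116  -44  268  940  2092  3844  6316
72  312  672  1152  1752  2472
240  360  480  600  720
120  120  120  120
The fifth differences are constant (120).
720 + 120 = 840;  2472 + 840 = 3312;  6316 + 3312 = 9628;  13229 + 9628 = 22857;  23738 + 22857 = 46595

46595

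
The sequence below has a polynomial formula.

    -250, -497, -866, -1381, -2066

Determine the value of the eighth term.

-5381

First differences: -247 , -369 , -515 , -685
Second differences: -122 , -146 , -170
Third differences: -24 , -24
The third differences are constant (-24).
-170 − 24 = -194;  -685 − 194 = -879;  -2066 − 879 = -2945
-194 − 24 = -218;  -879 − 218 = -1097;  -2945 − 1097 = -4042
-218 − 24 = -242;  -1097 − 242 = -1339;  -4042 − 1339 = -5381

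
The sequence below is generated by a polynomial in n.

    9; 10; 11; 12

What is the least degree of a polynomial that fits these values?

1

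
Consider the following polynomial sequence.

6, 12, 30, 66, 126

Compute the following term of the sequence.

6  18  36  60
12  18  24
6  6
Third differences constant at 6.
24 + 6 = 30;  60 + 30 = 90;  126 + 90 = 216

216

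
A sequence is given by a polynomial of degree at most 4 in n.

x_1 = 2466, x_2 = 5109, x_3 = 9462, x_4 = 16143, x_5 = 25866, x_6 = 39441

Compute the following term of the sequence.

57774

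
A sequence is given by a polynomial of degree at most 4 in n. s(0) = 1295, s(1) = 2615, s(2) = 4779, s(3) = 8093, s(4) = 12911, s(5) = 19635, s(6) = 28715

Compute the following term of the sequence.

Δ: 1320 , 2164 , 3314 , 4818 , 6724 , 9080
Δ²: 844 , 1150 , 1504 , 1906 , 2356
Δ³: 306 , 354 , 402 , 450
Δ⁴: 48 , 48 , 48
Constant fourth difference = 48, so extend:
450 + 48 = 498;  2356 + 498 = 2854;  9080 + 2854 = 11934;  28715 + 11934 = 40649

40649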